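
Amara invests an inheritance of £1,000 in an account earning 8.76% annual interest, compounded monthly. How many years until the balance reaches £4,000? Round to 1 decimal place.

(1 + 0.0073)^(12t) = 4,000/1,000 = 4.
12t·ln(1 + 0.0073) = ln(4); 12t = 1.3863/0.00727348 ≈ 190.5956.
t ≈ 15.8830 years.

15.9 years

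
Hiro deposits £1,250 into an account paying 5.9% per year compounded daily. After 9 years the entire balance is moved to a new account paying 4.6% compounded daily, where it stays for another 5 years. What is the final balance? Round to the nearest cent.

£2,675.37

After 9 years at 5.9%: 1,250 × 1.700559115 ≈ 2,125.6989.
Then 5 years at 4.6%: 2,125.6989 × 1.258581771 ≈ 2,675.3659.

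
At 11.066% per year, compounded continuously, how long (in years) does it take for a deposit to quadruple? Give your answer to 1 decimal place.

12.5 years

e^(0.11066t) = 4, so 0.11066t = ln 4 ≈ 1.3863.
t ≈ 1.3863/0.11066 ≈ 12.5275.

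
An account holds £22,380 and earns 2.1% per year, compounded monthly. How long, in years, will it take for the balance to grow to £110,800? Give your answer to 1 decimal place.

(1 + 0.00175)^(12t) = 110,800/22,380 = 4.9508.
12t·ln(1 + 0.00175) = ln(4.9508); 12t = 1.5996/0.00174847 ≈ 914.8333.
t ≈ 76.2361 years.

76.2 years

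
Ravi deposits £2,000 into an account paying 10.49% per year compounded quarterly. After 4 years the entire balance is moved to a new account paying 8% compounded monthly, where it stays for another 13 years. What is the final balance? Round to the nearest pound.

After 4 years at 10.49%: 2,000 × 1.513148131 ≈ 3,026.2963.
Then 13 years at 8%: 3,026.2963 × 2.819469267 ≈ 8,532.5493.

£8,533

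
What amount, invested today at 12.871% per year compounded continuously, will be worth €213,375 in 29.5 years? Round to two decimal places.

€4,787.97

P = A·e^(−rt) = 213,375·e^(−3.796945).
e^(−3.796945) ≈ 0.0224392190641, so P ≈ 4,787.9684.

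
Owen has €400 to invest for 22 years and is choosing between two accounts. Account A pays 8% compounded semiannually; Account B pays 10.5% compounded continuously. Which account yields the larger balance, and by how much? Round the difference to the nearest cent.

Account A growth factor: (1 + 0.04)^44 ≈ 5.616515078; balance ≈ 2,246.6060.
Account B growth factor: e^(0.105·22) = e^2.31 ≈ 10.07442466; balance ≈ 4,029.7699.
Account B is larger by 1,783.1638.

Account B, by €1,783.16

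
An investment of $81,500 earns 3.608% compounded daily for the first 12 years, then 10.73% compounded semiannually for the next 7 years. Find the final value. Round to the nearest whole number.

After 12 years at 3.608%: 81,500 × 1.54178155628 ≈ 125,655.1968.
Then 7 years at 10.73%: 125,655.1968 × 2.07849603744 ≈ 261,173.8287.

$261,174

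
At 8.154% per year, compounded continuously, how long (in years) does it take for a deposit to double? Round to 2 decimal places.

e^(0.08154t) = 2, so 0.08154t = ln 2 ≈ 0.69315.
t ≈ 0.69315/0.08154 ≈ 8.5007.

8.50 years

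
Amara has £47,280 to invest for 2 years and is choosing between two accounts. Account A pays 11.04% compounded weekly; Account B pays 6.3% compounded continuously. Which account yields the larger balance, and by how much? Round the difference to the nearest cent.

Account A growth factor: (1 + 0.1104/52)^104 ≈ 1.2467821392; balance ≈ 58,947.8595.
Account B growth factor: e^(0.063·2) = e^0.126 ≈ 1.1342821683; balance ≈ 53,628.8609.
Account A is larger by 5,318.9986.

Account A, by £5,319.00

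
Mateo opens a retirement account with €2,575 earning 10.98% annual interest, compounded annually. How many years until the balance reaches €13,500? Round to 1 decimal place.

We need (1 + 0.1098)^t = 5.2427, so t = ln 5.2427 / ln 1.1098 ≈ 15.9037.

15.9 years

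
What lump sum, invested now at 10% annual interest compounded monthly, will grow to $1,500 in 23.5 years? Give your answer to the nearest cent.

$144.45

Growth factor = (1 + 0.1/12)^282 ≈ 10.38396089.
P = 1,500/10.38396089 ≈ 144.4535.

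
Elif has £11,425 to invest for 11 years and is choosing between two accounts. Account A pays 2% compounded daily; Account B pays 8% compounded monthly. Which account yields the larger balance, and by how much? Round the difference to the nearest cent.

A: (1 + 0.02/365)^4015 ≈ 1.2460692203, so 11,425 × 1.2460692203 ≈ 14,236.3408.
B: (1 + 0.08/12)^132 ≈ 2.4038692793, so 11,425 × 2.4038692793 ≈ 27,464.2065.
Difference ≈ 13,227.8657 in favor of B.

Account B, by £13,227.87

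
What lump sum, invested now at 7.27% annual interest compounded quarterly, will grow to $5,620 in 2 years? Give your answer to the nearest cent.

Growth factor = (1 + 0.018175)^8 ≈ 1.154993218.
P = 5,620/1.154993218 ≈ 4,865.8294.

$4,865.83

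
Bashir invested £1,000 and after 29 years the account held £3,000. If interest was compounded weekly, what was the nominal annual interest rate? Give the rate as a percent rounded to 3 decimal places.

The 1508-period growth factor is 3,000/1,000 = 3.
r/52 = 3^(1/1508) − 1 ≈ 0.000728788, so r ≈ 52·0.000728788 = 3.78970%.

3.790%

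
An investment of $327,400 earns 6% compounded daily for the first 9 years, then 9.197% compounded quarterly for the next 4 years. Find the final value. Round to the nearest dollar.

$808,235

After 9 years at 6%: 327,400 × 1.71593070972 ≈ 561,795.7144.
Then 4 years at 9.197%: 561,795.7144 × 1.43866340133 ≈ 808,234.9333.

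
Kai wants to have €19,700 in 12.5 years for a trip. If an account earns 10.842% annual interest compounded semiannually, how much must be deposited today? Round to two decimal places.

Growth factor = (1 + 0.05421)^25 ≈ 3.7426420088.
P = 19,700/3.7426420088 ≈ 5,263.6613.

€5,263.66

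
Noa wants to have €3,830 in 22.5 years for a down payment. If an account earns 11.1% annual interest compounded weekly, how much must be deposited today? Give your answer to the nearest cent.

€316.01

Growth factor = (1 + 0.111/52)^1170 ≈ 12.11977222.
P = 3,830/12.11977222 ≈ 316.0125.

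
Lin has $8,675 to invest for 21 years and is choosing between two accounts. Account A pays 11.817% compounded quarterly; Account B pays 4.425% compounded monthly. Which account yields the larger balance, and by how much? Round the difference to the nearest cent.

Account A, by $78,156.73

A: (1 + 0.0295425)^84 ≈ 11.537705602, so 8,675 × 11.537705602 ≈ 100,089.5961.
B: (1 + 0.0036875)^252 ≈ 2.5282842119, so 8,675 × 2.5282842119 ≈ 21,932.8655.
Difference ≈ 78,156.7306 in favor of A.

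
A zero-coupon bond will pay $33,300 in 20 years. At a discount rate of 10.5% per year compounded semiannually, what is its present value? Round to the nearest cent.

Periodic rate = 10.5%/2 = 0.0525; 40 periods.
P = 33,300/(1 + 0.0525)^40 ≈ 33,300/7.7425528823 ≈ 4,300.9070.

$4,300.91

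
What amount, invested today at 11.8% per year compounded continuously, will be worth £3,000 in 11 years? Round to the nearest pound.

£819

P = A·e^(−rt) = 3,000·e^(−1.298).
e^(−1.298) ≈ 0.273077402, so P ≈ 819.2322.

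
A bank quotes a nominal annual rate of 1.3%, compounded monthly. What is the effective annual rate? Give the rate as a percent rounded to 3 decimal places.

EAR = (1 + 1.3%/12)^12 − 1 = (1 + 0.00108333)^12 − 1.
(1 + 0.00108333)^12 ≈ 1.013078, so EAR ≈ 1.30777%.

1.308%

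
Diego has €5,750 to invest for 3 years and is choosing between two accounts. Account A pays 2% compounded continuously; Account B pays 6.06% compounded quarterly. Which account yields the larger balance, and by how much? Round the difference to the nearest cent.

Account B, by €781.45

Account A growth factor: e^(0.02·3) = e^0.06 ≈ 1.061836547; balance ≈ 6,105.5601.
Account B growth factor: (1 + 0.01515)^12 ≈ 1.197740204; balance ≈ 6,887.0062.
Account B is larger by 781.4460.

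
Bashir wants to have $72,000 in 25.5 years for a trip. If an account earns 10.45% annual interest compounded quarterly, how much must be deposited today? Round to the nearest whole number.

Periodic rate = 10.45%/4 = 0.026125; 102 periods.
P = 72,000/(1 + 0.026125)^102 ≈ 72,000/13.881212567 ≈ 5,186.8668.

$5,187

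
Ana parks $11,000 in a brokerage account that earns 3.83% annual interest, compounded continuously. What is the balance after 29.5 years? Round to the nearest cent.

$34,047.11

A = P·e^(rt) = 11,000·e^(0.0383·29.5) = 11,000·e^1.12985.
e^1.12985 ≈ 3.0951921865, so A ≈ 34,047.1141.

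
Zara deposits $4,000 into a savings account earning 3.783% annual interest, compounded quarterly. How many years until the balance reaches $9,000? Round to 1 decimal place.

21.5 years

(1 + 0.0094575)^(4t) = 9,000/4,000 = 2.25.
4t·ln(1 + 0.0094575) = ln(2.25); 4t = 0.81093/0.00941306 ≈ 86.1495.
t ≈ 21.5374 years.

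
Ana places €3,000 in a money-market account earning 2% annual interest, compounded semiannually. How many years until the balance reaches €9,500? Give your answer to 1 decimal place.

(1 + 0.01)^(2t) = 9,500/3,000 = 3.1667.
2t·ln(1 + 0.01) = ln(3.1667); 2t = 1.1527/0.00995033 ≈ 115.8433.
t ≈ 57.9217 years.

57.9 years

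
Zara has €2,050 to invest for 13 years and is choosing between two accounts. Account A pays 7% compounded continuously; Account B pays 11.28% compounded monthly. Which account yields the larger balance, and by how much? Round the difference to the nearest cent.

A: e^(0.07·13) = e^0.91 ≈ 2.484322533, so 2,050 × 2.484322533 ≈ 5,092.8612.
B: (1 + 0.0094)^156 ≈ 4.304025761, so 2,050 × 4.304025761 ≈ 8,823.2528.
Difference ≈ 3,730.3916 in favor of B.

Account B, by €3,730.39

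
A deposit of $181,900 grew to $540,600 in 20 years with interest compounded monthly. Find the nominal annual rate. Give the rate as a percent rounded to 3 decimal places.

The 240-period growth factor is 540,600/181,900 = 2.97196.
r/12 = 2.97196^(1/240) − 1 ≈ 0.00454874, so r ≈ 12·0.00454874 = 5.45849%.

5.458%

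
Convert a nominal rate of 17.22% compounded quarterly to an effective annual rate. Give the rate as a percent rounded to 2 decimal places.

18.36%

One year is 4 periods at 0.04305 each: (1 + 0.04305)^4 ≈ 1.183642.
EAR = 1.183642 − 1 ≈ 18.36424%.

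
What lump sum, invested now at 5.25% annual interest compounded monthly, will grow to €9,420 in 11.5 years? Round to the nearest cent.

€5,157.24

Growth factor = (1 + 0.004375)^138 ≈ 1.826557662.
P = 9,420/1.826557662 ≈ 5,157.2421.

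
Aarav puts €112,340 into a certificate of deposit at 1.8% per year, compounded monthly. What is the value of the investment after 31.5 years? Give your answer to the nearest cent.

€197,967.95

Periodic rate = 1.8%/12 = 0.0015; periods = 12·31.5 = 378.
A = 112,340·(1 + 0.0015)^378 ≈ 112,340·1.76222140438 ≈ 197,967.9526.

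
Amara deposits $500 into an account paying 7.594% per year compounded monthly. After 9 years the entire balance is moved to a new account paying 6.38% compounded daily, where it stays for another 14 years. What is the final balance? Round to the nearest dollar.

After 9 years at 7.594%: 500 × 1.976458287 ≈ 988.2291.
Then 14 years at 6.38%: 988.2291 × 2.442743874 ≈ 2,413.9907.

$2,414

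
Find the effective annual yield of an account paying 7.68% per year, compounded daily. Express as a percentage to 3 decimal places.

7.982%

One year is 365 periods at 0.000210411 each: (1 + 0.000210411)^365 ≈ 1.079817.
EAR = 1.079817 − 1 ≈ 7.98174%.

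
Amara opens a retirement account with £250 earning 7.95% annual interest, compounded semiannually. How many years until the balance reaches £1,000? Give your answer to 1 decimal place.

17.8 years

(1 + 0.03975)^(2t) = 1,000/250 = 4.
2t·ln(1 + 0.03975) = ln(4); 2t = 1.3863/0.0389803 ≈ 35.5640.
t ≈ 17.7820 years.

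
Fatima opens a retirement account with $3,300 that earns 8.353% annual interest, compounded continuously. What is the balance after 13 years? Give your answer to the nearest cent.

A = P·e^(rt) = 3,300·e^(0.08353·13) = 3,300·e^1.08589.
e^1.08589 ≈ 2.962074893, so A ≈ 9,774.8471.

$9,774.85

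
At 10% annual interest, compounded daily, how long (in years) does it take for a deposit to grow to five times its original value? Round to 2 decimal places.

(1 + 0.000273973)^(365t) = 5.
365t = ln 5 / ln(1 + 0.000273973) ≈ 1.6094/0.000273935 ≈ 5875.2531.
t ≈ 16.0966.

16.10 years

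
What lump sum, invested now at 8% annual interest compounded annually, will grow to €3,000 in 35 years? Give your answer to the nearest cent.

€202.90

Annual rate = 8% = 0.08; 35 periods.
P = 3,000/(1 + 0.08)^35 ≈ 3,000/14.78534429 ≈ 202.9036.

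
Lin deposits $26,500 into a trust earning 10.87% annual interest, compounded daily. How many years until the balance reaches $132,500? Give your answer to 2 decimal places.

14.81 years

(1 + 0.000297808)^(365t) = 132,500/26,500 = 5.
365t·ln(1 + 0.000297808) = ln(5); 365t = 1.6094/0.000297764 ≈ 5405.0810.
t ≈ 14.8084 years.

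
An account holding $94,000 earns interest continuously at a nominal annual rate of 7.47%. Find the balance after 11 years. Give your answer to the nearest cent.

A = P·e^(rt) = 94,000·e^(0.0747·11) = 94,000·e^0.8217.
e^0.8217 ≈ 2.27436296999, so A ≈ 213,790.1192.

$213,790.12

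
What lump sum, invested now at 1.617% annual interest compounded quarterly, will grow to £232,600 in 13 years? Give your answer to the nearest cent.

Periodic rate = 1.617%/4 = 0.0040425; 52 periods.
P = 232,600/(1 + 0.0040425)^52 ≈ 232,600/1.23341439518 ≈ 188,582.1999.

£188,582.20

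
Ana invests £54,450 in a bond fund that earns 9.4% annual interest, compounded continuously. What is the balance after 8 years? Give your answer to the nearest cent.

£115,501.42

A = P·e^(rt) = 54,450·e^(0.094·8) = 54,450·e^0.752.
e^0.752 ≈ 2.12123825347, so A ≈ 115,501.4229.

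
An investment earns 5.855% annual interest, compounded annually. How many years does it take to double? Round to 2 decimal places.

(1 + 0.05855)^t = 2.
t = ln 2 / ln(1 + 0.05855) ≈ 0.69315/0.0569 ≈ 12.1818.

12.18 years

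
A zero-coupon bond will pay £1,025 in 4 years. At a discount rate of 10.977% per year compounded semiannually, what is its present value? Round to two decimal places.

£668.47

Growth factor = (1 + 0.054885)^8 ≈ 1.533348721.
P = 1,025/1.533348721 ≈ 668.4716.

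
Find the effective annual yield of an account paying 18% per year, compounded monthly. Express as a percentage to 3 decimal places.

EAR = (1 + 18%/12)^12 − 1 = (1 + 0.015)^12 − 1.
(1 + 0.015)^12 ≈ 1.195618, so EAR ≈ 19.56182%.

19.562%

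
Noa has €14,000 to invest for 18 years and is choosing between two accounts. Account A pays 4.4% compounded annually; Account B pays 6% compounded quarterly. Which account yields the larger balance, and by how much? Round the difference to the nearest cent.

Account A growth factor: (1 + 0.044)^18 ≈ 2.1707458329; balance ≈ 30,390.4417.
Account B growth factor: (1 + 0.015)^72 ≈ 2.9211579607; balance ≈ 40,896.2114.
Account B is larger by 10,505.7698.

Account B, by €10,505.77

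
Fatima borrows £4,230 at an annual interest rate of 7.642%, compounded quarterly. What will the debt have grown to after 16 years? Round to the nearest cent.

Periodic rate = 7.642%/4 = 0.019105; periods = 4·16 = 64.
A = 4,230·(1 + 0.019105)^64 ≈ 4,230·3.3574663678 ≈ 14,202.0827.

£14,202.08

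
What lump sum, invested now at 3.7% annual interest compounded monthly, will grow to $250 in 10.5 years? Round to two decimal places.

$169.62

Periodic rate = 3.7%/12 = 0.00308333; 126 periods.
P = 250/(1 + 0.037/12)^126 ≈ 250/1.47388577 ≈ 169.6197.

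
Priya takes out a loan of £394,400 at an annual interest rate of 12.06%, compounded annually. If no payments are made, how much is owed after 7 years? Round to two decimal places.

£875,167.60

Annual rate = 12.06% = 0.1206; years = 7.
A = 394,400·(1 + 0.1206)^7 ≈ 394,400·2.21898479789 ≈ 875,167.6043.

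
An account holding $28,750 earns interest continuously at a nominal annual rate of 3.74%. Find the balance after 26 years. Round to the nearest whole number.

A = P·e^(rt) = 28,750·e^(0.0374·26) = 28,750·e^0.9724.
e^0.9724 ≈ 2.6442831294, so A ≈ 76,023.1400.

$76,023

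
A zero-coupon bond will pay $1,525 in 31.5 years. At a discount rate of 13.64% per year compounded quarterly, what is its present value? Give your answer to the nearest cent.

$22.30

Growth factor = (1 + 0.0341)^126 ≈ 68.37223932.
P = 1,525/68.37223932 ≈ 22.3044.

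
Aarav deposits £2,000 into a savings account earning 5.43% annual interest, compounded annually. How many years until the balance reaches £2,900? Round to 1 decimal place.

7.0 years

We need (1 + 0.0543)^t = 1.45, so t = ln 1.45 / ln 1.0543 ≈ 7.0269.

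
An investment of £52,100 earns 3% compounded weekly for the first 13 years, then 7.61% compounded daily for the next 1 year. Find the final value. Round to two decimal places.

After 13 years at 3%: 52,100 × 1.4768147068 ≈ 76,942.0462.
Then 1 years at 7.61%: 76,942.0462 × 1.0790619166 ≈ 83,025.2319.

£83,025.23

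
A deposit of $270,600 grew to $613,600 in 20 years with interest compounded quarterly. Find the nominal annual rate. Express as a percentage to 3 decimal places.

(1 + r/4)^80 = 613,600/270,600 = 2.26755.
1 + r/4 = 2.26755^(1/80) ≈ 1.010286, so r/4 ≈ 0.0102863.
r ≈ 4·0.0102863 = 4.11453%.

4.115%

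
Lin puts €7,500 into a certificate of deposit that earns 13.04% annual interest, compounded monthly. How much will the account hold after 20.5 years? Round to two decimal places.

Growth factor = (1 + 0.1304/12)^246 ≈ 14.2788580365.
A ≈ 7,500 × 14.2788580365 ≈ 107,091.4353.

€107,091.44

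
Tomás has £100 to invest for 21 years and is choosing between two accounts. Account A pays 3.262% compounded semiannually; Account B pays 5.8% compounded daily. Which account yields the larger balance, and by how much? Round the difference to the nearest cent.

Account B, by £140.72

A: (1 + 0.01631)^42 ≈ 1.97287855, so 100 × 1.97287855 ≈ 197.2879.
B: (1 + 0.058/365)^7665 ≈ 3.38009305, so 100 × 3.38009305 ≈ 338.0093.
Difference ≈ 140.7214 in favor of B.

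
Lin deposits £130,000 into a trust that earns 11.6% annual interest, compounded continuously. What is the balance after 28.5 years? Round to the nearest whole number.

£3,545,854

A = P·e^(rt) = 130,000·e^(0.116·28.5) = 130,000·e^3.306.
e^3.306 ≈ 27.2758037592, so A ≈ 3,545,854.4887.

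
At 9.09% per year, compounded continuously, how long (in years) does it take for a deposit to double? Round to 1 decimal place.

7.6 years

e^(0.0909t) = 2, so 0.0909t = ln 2 ≈ 0.69315.
t ≈ 0.69315/0.0909 ≈ 7.6254.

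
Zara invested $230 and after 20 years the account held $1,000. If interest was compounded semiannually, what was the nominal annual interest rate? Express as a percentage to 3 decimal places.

7.485%

(1 + r/2)^40 = 1,000/230 = 4.34783.
1 + r/2 = 4.34783^(1/40) ≈ 1.037425, so r/2 ≈ 0.0374252.
r ≈ 2·0.0374252 = 7.48505%.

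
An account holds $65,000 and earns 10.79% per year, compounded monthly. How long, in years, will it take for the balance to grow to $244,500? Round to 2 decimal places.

(1 + 0.00899167)^(12t) = 244,500/65,000 = 3.7615.
12t·ln(1 + 0.00899167) = ln(3.7615); 12t = 1.3248/0.00895148 ≈ 148.0010.
t ≈ 12.3334 years.

12.33 years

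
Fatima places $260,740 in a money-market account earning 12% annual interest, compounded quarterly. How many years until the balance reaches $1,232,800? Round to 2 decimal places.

13.14 years

We need (1 + 0.03)^(4t) = 4.7281, so 4t = ln 4.7281 / ln 1.03 ≈ 52.5569.
t ≈ 52.5569/4 = 13.1392 years.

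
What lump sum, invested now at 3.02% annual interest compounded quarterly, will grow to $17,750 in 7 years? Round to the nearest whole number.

Growth factor = (1 + 0.00755)^28 ≈ 1.234425845.
P = 17,750/1.234425845 ≈ 14,379.1545.

$14,379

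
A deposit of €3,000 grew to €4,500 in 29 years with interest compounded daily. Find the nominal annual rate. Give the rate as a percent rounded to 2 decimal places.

(1 + r/365)^10585 = 4,500/3,000 = 1.5.
1 + r/365 = 1.5^(1/10585) ≈ 1.000038, so r/365 ≈ 0.0000383064.
r ≈ 365·0.0000383064 = 1.39818%.

1.40%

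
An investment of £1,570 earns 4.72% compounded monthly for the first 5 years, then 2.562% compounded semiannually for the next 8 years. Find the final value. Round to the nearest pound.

£2,436

Phase 1: 1,570·(1 + 0.0472/12)^60 ≈ 1,986.9736.
Phase 2: 1,986.9736·(1 + 0.01281)^16 ≈ 2,435.7897.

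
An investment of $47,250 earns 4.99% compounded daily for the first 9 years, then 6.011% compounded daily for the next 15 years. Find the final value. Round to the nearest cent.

$182,380.97

After 9 years at 4.99%: 47,250 × 1.5668532427 ≈ 74,033.8157.
Then 15 years at 6.011%: 74,033.8157 × 2.4634819206 ≈ 182,380.9665.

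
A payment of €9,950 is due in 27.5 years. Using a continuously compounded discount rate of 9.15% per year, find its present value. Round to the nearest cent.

P = A·e^(−rt) = 9,950·e^(−2.51625).
e^(−2.51625) ≈ 0.08076189671, so P ≈ 803.5809.

€803.58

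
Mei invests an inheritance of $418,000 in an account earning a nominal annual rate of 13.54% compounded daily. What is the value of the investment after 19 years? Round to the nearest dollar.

$5,473,121

Growth factor = (1 + 0.1354/365)^6935 ≈ 13.09359204335.
A ≈ 418,000 × 13.09359204335 ≈ 5,473,121.4741.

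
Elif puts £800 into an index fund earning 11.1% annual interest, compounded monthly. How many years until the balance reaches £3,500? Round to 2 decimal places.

We need (1 + 0.00925)^(12t) = 4.375, so 12t = ln 4.375 / ln 1.00925 ≈ 160.2943.
t ≈ 160.2943/12 = 13.3579 years.

13.36 years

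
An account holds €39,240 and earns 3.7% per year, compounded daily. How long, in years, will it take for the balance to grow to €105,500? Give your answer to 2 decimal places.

We need (1 + 0.00010137)^(365t) = 2.6886, so 365t = ln 2.6886 / ln 1.000101 ≈ 9756.9871.
t ≈ 9756.9871/365 = 26.7315 years.

26.73 years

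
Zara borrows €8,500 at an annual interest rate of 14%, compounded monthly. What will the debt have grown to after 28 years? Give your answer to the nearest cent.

€418,792.60

Periodic rate = 14%/12 = 0.0116667; periods = 12·28 = 336.
A = 8,500·(1 + 0.14/12)^336 ≈ 8,500·49.2697175266 ≈ 418,792.5990.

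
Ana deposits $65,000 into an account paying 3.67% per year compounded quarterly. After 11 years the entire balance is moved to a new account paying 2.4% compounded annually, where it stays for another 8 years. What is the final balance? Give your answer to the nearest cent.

Phase 1: 65,000·(1 + 0.009175)^44 ≈ 97,149.0645.
Phase 2: 97,149.0645·(1 + 0.024)^8 ≈ 117,446.0125.

$117,446.01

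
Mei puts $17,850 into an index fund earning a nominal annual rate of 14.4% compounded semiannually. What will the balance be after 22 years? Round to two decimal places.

Growth factor = (1 + 0.072)^44 ≈ 21.3093673246.
A ≈ 17,850 × 21.3093673246 ≈ 380,372.2067.

$380,372.21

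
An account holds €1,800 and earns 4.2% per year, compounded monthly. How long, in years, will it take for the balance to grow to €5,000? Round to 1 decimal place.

24.4 years

(1 + 0.0035)^(12t) = 5,000/1,800 = 2.7778.
12t·ln(1 + 0.0035) = ln(2.7778); 12t = 1.0217/0.00349389 ≈ 292.4109.
t ≈ 24.3676 years.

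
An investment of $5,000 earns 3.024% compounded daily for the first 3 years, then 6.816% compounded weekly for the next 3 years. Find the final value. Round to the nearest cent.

$6,716.05

Phase 1: 5,000·(1 + 0.03024/365)^1095 ≈ 5,474.7913.
Phase 2: 5,474.7913·(1 + 0.06816/52)^156 ≈ 6,716.0505.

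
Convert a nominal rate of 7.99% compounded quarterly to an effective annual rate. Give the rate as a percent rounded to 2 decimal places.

One year is 4 periods at 0.019975 each: (1 + 0.019975)^4 ≈ 1.082326.
EAR = 1.082326 − 1 ≈ 8.23260%.

8.23%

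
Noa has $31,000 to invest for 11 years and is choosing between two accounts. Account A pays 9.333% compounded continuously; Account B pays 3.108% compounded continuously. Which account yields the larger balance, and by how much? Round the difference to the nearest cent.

Account A growth factor: e^(0.09333·11) = e^1.02663 ≈ 2.7916421307; balance ≈ 86,540.9061.
Account B growth factor: e^(0.03108·11) = e^0.34188 ≈ 1.4075913764; balance ≈ 43,635.3327.
Account A is larger by 42,905.5734.

Account A, by $42,905.57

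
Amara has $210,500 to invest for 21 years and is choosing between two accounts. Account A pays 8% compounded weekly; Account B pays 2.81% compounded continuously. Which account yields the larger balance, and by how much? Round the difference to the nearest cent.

Account A, by $748,214.83

Account A growth factor: (1 + 0.08/52)^1092 ≈ 5.358633594713; balance ≈ 1,127,992.3717.
Account B growth factor: e^(0.0281·21) = e^0.5901 ≈ 1.80416882326; balance ≈ 379,777.5373.
Account A is larger by 748,214.8344.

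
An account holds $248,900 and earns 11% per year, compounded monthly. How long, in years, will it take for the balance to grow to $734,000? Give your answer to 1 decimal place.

We need (1 + 0.00916667)^(12t) = 2.949, so 12t = ln 2.949 / ln 1.009167 ≈ 118.5171.
t ≈ 118.5171/12 = 9.8764 years.

9.9 years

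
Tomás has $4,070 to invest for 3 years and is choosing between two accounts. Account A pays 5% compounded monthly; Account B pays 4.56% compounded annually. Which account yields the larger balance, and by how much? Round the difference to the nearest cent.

Account A growth factor: (1 + 0.05/12)^36 ≈ 1.161472231; balance ≈ 4,727.1920.
Account B growth factor: (1 + 0.0456)^3 ≈ 1.143132899; balance ≈ 4,652.5509.
Account A is larger by 74.6411.

Account A, by $74.64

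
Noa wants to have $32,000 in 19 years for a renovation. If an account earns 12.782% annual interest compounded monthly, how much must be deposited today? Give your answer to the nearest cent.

Periodic rate = 12.782%/12 = 0.0106517; 228 periods.
P = 32,000/(1 + 0.12782/12)^228 ≈ 32,000/11.198019221 ≈ 2,857.6482.

$2,857.65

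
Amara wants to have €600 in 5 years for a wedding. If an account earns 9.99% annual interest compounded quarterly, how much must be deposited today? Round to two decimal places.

Growth factor = (1 + 0.024975)^20 ≈ 1.6378173.
P = 600/1.6378173 ≈ 366.3412.

€366.34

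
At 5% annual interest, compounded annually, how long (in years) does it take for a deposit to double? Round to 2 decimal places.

(1 + 0.05)^t = 2.
t = ln 2 / ln(1 + 0.05) ≈ 0.69315/0.0487902 ≈ 14.2067.

14.21 years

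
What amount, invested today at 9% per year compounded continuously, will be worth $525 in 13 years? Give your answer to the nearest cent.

$162.94

P = A·e^(−rt) = 525·e^(−1.17).
e^(−1.17) ≈ 0.310366941, so P ≈ 162.9426.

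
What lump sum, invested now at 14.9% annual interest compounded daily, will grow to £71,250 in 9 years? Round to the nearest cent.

Growth factor = (1 + 0.149/365)^3285 ≈ 3.8218185269.
P = 71,250/3.8218185269 ≈ 18,642.9574.

£18,642.96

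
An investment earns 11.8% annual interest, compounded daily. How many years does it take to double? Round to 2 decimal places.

5.88 years

(1 + 0.000323288)^(365t) = 2.
365t = ln 2 / ln(1 + 0.000323288) ≈ 0.69315/0.000323235 ≈ 2144.4035.
t ≈ 5.8751.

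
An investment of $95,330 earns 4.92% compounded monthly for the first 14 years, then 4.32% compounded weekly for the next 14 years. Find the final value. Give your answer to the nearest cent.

Phase 1: 95,330·(1 + 0.0041)^168 ≈ 189,565.8323.
Phase 2: 189,565.8323·(1 + 0.0432/52)^728 ≈ 346,986.2933.

$346,986.29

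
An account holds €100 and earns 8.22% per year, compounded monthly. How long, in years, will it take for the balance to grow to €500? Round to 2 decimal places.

We need (1 + 0.00685)^(12t) = 5, so 12t = ln 5 / ln 1.00685 ≈ 235.7582.
t ≈ 235.7582/12 = 19.6465 years.

19.65 years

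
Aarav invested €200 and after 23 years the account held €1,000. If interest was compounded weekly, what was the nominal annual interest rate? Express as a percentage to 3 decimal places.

The 1196-period growth factor is 1,000/200 = 5.
r/52 = 5^(1/1196) − 1 ≈ 0.00134659, so r ≈ 52·0.00134659 = 7.00227%.

7.002%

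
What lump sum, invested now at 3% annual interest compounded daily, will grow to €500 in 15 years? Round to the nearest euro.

€319

Periodic rate = 3%/365 = 0.0000821918; 5475 periods.
P = 500/(1 + 0.03/365)^5475 ≈ 500/1.56828318 ≈ 318.8200.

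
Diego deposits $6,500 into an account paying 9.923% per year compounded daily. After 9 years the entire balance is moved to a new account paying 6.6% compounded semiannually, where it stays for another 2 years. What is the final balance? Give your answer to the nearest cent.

$18,076.62

After 9 years at 9.923%: 6,500 × 2.4423205334 ≈ 15,875.0835.
Then 2 years at 6.6%: 15,875.0835 × 1.1386789339 ≈ 18,076.6231.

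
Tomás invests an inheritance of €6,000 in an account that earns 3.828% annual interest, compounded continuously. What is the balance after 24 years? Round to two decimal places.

A = P·e^(rt) = 6,000·e^(0.03828·24) = 6,000·e^0.91872.
e^0.91872 ≈ 2.506080553, so A ≈ 15,036.4833.

€15,036.48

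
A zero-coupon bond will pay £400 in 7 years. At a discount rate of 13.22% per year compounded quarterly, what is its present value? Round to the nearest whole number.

Periodic rate = 13.22%/4 = 0.03305; 28 periods.
P = 400/(1 + 0.03305)^28 ≈ 400/2.48540734 ≈ 160.9394.

£161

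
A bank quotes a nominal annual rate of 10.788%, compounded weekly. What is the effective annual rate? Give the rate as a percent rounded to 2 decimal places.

11.38%

One year is 52 periods at 0.00207462 each: (1 + 0.00207462)^52 ≈ 1.11379.
EAR = 1.11379 − 1 ≈ 11.37896%.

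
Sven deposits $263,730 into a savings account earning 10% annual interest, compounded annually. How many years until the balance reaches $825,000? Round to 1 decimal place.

We need (1 + 0.1)^t = 3.1282, so t = ln 3.1282 / ln 1.1 ≈ 11.9657.

12.0 years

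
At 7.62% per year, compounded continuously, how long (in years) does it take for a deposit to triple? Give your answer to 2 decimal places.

14.42 years

e^(0.0762t) = 3, so 0.0762t = ln 3 ≈ 1.0986.
t ≈ 1.0986/0.0762 ≈ 14.4175.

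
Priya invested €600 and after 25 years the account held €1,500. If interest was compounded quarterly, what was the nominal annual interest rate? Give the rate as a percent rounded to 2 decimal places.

(1 + r/4)^100 = 1,500/600 = 2.5.
1 + r/4 = 2.5^(1/100) ≈ 1.009205, so r/4 ≈ 0.00920502.
r ≈ 4·0.00920502 = 3.68201%.

3.68%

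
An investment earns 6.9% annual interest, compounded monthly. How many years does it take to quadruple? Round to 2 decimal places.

(1 + 0.00575)^(12t) = 4.
12t = ln 4 / ln(1 + 0.00575) ≈ 1.3863/0.00573353 ≈ 241.7872.
t ≈ 20.1489.

20.15 years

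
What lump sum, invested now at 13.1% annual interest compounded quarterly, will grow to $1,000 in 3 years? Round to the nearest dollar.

Periodic rate = 13.1%/4 = 0.03275; 12 periods.
P = 1,000/(1 + 0.03275)^12 ≈ 1,000/1.47211739 ≈ 679.2937.

$679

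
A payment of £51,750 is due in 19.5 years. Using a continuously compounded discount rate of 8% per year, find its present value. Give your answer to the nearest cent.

P = A·e^(−rt) = 51,750·e^(−1.56).
e^(−1.56) ≈ 0.2101360712, so P ≈ 10,874.5417.

£10,874.54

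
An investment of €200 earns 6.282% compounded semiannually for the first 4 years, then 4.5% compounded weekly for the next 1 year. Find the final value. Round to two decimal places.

Phase 1: 200·(1 + 0.03141)^8 ≈ 256.1419.
Phase 2: 256.1419·(1 + 0.045/52)^52 ≈ 267.9264.

€267.93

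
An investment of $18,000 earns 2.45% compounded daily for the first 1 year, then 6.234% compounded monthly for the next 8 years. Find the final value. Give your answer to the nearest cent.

$30,334.93

After 1 years at 2.45%: 18,000 × 1.0248017485 ≈ 18,446.4315.
Then 8 years at 6.234%: 18,446.4315 × 1.6444879249 ≈ 30,334.9338.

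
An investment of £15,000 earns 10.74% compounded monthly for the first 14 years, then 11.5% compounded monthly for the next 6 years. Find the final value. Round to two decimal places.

£133,176.62

After 14 years at 10.74%: 15,000 × 4.46786769819 ≈ 67,018.0155.
Then 6 years at 11.5%: 67,018.0155 × 1.98717637201 ≈ 133,176.6168.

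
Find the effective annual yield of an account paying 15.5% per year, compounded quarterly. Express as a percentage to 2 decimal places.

EAR = (1 + 15.5%/4)^4 − 1 = (1 + 0.03875)^4 − 1.
(1 + 0.03875)^4 ≈ 1.164244, so EAR ≈ 16.42444%.

16.42%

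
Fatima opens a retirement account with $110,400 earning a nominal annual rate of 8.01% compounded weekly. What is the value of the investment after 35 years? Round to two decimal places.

$1,817,928.81

Periodic rate = 8.01%/52 = 0.00154038; periods = 52·35 = 1820.
A = 110,400·(1 + 0.0801/52)^1820 ≈ 110,400·16.4667464503 ≈ 1,817,928.8081.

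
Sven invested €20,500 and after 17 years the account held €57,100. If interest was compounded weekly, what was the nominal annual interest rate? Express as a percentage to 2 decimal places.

The 884-period growth factor is 57,100/20,500 = 2.78537.
r/52 = 2.78537^(1/884) − 1 ≈ 0.00115947, so r ≈ 52·0.00115947 = 6.02925%.

6.03%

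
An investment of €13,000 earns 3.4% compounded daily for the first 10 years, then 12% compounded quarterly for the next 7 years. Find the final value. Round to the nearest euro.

Phase 1: 13,000·(1 + 0.034/365)^3650 ≈ 18,264.0295.
Phase 2: 18,264.0295·(1 + 0.03)^28 ≈ 41,786.7785.

€41,787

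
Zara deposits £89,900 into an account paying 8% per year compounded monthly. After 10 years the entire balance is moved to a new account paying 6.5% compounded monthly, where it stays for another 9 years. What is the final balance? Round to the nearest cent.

£357,617.65

After 10 years at 8%: 89,900 × 2.21964023454 ≈ 199,545.6571.
Then 9 years at 6.5%: 199,545.6571 × 1.79215951062 ≈ 357,617.6471.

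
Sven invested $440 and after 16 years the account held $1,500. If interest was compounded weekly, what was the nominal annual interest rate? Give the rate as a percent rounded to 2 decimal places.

The 832-period growth factor is 1,500/440 = 3.40909.
r/52 = 3.40909^(1/832) − 1 ≈ 0.00147518, so r ≈ 52·0.00147518 = 7.67094%.

7.67%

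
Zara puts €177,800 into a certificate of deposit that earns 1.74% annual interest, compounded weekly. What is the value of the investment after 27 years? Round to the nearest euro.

Periodic rate = 1.74%/52 = 0.000334615; periods = 52·27 = 1404.
A = 177,800·(1 + 0.0174/52)^1404 ≈ 177,800·1.59954852312 ≈ 284,399.7274.

€284,400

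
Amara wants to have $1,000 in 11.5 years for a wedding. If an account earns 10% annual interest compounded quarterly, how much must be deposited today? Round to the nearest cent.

Growth factor = (1 + 0.025)^46 ≈ 3.11385086.
P = 1,000/3.11385086 ≈ 321.1458.

$321.15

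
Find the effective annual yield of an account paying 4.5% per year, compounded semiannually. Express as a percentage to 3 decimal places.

4.551%

EAR = (1 + 4.5%/2)^2 − 1 = (1 + 0.0225)^2 − 1.
(1 + 0.0225)^2 ≈ 1.045506, so EAR ≈ 4.55062%.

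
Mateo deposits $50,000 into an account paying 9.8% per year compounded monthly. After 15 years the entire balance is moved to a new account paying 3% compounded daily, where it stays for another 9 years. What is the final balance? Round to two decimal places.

After 15 years at 9.8%: 50,000 × 4.32334747822 ≈ 216,167.3739.
Then 9 years at 3%: 216,167.3739 × 1.30994991639 ≈ 283,168.4334.

$283,168.43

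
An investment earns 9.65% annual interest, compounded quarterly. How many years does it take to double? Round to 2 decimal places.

7.27 years

(1 + 0.024125)^(4t) = 2.
4t = ln 2 / ln(1 + 0.024125) ≈ 0.69315/0.0238386 ≈ 29.0767.
t ≈ 7.2692.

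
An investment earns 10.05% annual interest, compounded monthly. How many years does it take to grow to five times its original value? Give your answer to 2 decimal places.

(1 + 0.008375)^(12t) = 5.
12t = ln 5 / ln(1 + 0.008375) ≈ 1.6094/0.00834012 ≈ 192.9753.
t ≈ 16.0813.

16.08 years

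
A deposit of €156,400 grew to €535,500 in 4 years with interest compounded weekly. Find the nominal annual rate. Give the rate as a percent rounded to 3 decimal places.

The 208-period growth factor is 535,500/156,400 = 3.42391.
r/52 = 3.42391^(1/208) − 1 ≈ 0.00593477, so r ≈ 52·0.00593477 = 30.86082%.

30.861%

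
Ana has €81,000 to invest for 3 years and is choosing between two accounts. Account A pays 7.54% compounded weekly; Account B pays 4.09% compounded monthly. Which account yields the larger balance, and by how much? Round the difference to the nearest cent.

Account A, by €9,988.24

A: (1 + 0.00145)^156 ≈ 1.2536209996, so 81,000 × 1.2536209996 ≈ 101,543.3010.
B: (1 + 0.0409/12)^36 ≈ 1.1303093685, so 81,000 × 1.1303093685 ≈ 91,555.0588.
Difference ≈ 9,988.2421 in favor of A.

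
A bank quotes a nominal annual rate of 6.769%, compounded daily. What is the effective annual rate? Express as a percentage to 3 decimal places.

EAR = (1 + 6.769%/365)^365 − 1 = (1 + 0.000185452)^365 − 1.
(1 + 0.000185452)^365 ≈ 1.070027, so EAR ≈ 7.00268%.

7.003%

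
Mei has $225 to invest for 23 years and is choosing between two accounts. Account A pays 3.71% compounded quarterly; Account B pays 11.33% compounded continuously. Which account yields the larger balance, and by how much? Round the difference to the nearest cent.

Account B, by $2,521.18

Account A growth factor: (1 + 0.009275)^92 ≈ 2.33816661; balance ≈ 526.0875.
Account B growth factor: e^(0.1133·23) = e^2.6059 ≈ 13.54340889; balance ≈ 3,047.2670.
Account B is larger by 2,521.1795.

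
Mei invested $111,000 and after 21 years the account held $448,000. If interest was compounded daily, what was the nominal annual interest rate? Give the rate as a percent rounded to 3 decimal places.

6.645%

The 7665-period growth factor is 448,000/111,000 = 4.03604.
r/365 = 4.03604^(1/7665) − 1 ≈ 0.000182047, so r ≈ 365·0.000182047 = 6.64471%.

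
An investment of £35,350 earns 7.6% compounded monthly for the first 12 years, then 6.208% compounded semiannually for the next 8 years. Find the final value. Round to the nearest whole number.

£143,095

After 12 years at 7.6%: 35,350 × 2.48214755771 ≈ 87,743.9162.
Then 8 years at 6.208%: 87,743.9162 × 1.63082826706 ≈ 143,095.2587.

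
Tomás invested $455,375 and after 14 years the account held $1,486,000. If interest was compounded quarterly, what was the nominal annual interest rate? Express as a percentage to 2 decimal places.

(1 + r/4)^56 = 1,486,000/455,375 = 3.26324.
1 + r/4 = 3.26324^(1/56) ≈ 1.021345, so r/4 ≈ 0.0213446.
r ≈ 4·0.0213446 = 8.53786%.

8.54%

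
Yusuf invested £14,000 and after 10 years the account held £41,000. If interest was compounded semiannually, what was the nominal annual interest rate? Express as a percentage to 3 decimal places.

11.039%

The 20-period growth factor is 41,000/14,000 = 2.92857.
r/2 = 2.92857^(1/20) − 1 ≈ 0.0551952, so r ≈ 2·0.0551952 = 11.03903%.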